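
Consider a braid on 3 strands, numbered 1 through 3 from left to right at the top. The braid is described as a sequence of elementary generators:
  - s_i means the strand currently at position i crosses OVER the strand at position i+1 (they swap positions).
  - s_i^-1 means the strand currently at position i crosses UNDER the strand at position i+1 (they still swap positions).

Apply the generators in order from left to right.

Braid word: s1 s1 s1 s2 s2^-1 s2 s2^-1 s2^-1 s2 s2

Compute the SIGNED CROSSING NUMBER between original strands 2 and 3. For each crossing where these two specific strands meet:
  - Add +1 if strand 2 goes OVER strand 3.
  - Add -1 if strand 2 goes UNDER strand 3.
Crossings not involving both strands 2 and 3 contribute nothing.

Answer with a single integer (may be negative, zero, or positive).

Gen 1: crossing 1x2. Both 2&3? no. Sum: 0
Gen 2: crossing 2x1. Both 2&3? no. Sum: 0
Gen 3: crossing 1x2. Both 2&3? no. Sum: 0
Gen 4: crossing 1x3. Both 2&3? no. Sum: 0
Gen 5: crossing 3x1. Both 2&3? no. Sum: 0
Gen 6: crossing 1x3. Both 2&3? no. Sum: 0
Gen 7: crossing 3x1. Both 2&3? no. Sum: 0
Gen 8: crossing 1x3. Both 2&3? no. Sum: 0
Gen 9: crossing 3x1. Both 2&3? no. Sum: 0
Gen 10: crossing 1x3. Both 2&3? no. Sum: 0

Answer: 0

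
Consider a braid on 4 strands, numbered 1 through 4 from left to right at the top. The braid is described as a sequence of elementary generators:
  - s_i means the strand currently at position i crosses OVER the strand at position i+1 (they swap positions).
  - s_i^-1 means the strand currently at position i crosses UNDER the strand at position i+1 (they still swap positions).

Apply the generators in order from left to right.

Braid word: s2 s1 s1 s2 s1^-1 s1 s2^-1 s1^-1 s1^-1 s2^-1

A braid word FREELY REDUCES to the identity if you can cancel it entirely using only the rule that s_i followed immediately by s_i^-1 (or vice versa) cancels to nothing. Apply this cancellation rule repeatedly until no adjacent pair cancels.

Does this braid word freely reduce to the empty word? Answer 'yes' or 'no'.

Answer: yes

Derivation:
Gen 1 (s2): push. Stack: [s2]
Gen 2 (s1): push. Stack: [s2 s1]
Gen 3 (s1): push. Stack: [s2 s1 s1]
Gen 4 (s2): push. Stack: [s2 s1 s1 s2]
Gen 5 (s1^-1): push. Stack: [s2 s1 s1 s2 s1^-1]
Gen 6 (s1): cancels prior s1^-1. Stack: [s2 s1 s1 s2]
Gen 7 (s2^-1): cancels prior s2. Stack: [s2 s1 s1]
Gen 8 (s1^-1): cancels prior s1. Stack: [s2 s1]
Gen 9 (s1^-1): cancels prior s1. Stack: [s2]
Gen 10 (s2^-1): cancels prior s2. Stack: []
Reduced word: (empty)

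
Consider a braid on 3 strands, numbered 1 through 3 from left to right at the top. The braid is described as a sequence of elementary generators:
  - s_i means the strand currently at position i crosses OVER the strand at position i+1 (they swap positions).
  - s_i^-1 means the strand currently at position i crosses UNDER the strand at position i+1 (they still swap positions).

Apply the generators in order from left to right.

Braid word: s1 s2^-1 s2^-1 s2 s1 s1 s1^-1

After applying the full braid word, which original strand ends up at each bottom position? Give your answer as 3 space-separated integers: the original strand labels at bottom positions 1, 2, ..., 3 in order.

Gen 1 (s1): strand 1 crosses over strand 2. Perm now: [2 1 3]
Gen 2 (s2^-1): strand 1 crosses under strand 3. Perm now: [2 3 1]
Gen 3 (s2^-1): strand 3 crosses under strand 1. Perm now: [2 1 3]
Gen 4 (s2): strand 1 crosses over strand 3. Perm now: [2 3 1]
Gen 5 (s1): strand 2 crosses over strand 3. Perm now: [3 2 1]
Gen 6 (s1): strand 3 crosses over strand 2. Perm now: [2 3 1]
Gen 7 (s1^-1): strand 2 crosses under strand 3. Perm now: [3 2 1]

Answer: 3 2 1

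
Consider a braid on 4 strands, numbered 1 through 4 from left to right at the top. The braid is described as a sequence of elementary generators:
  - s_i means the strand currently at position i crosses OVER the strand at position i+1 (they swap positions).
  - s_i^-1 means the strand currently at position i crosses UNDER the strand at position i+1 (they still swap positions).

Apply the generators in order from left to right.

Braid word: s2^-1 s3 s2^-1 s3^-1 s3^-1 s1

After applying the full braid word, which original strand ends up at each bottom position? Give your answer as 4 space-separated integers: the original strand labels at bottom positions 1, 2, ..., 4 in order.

Gen 1 (s2^-1): strand 2 crosses under strand 3. Perm now: [1 3 2 4]
Gen 2 (s3): strand 2 crosses over strand 4. Perm now: [1 3 4 2]
Gen 3 (s2^-1): strand 3 crosses under strand 4. Perm now: [1 4 3 2]
Gen 4 (s3^-1): strand 3 crosses under strand 2. Perm now: [1 4 2 3]
Gen 5 (s3^-1): strand 2 crosses under strand 3. Perm now: [1 4 3 2]
Gen 6 (s1): strand 1 crosses over strand 4. Perm now: [4 1 3 2]

Answer: 4 1 3 2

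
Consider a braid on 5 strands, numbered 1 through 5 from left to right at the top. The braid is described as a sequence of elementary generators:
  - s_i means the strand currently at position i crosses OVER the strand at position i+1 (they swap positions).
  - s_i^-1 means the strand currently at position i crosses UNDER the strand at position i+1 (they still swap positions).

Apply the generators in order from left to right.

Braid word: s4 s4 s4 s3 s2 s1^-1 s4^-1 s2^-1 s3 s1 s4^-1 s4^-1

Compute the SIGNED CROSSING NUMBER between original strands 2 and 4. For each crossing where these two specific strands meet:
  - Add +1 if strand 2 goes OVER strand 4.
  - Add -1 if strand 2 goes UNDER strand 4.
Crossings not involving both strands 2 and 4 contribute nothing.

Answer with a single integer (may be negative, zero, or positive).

Answer: 0

Derivation:
Gen 1: crossing 4x5. Both 2&4? no. Sum: 0
Gen 2: crossing 5x4. Both 2&4? no. Sum: 0
Gen 3: crossing 4x5. Both 2&4? no. Sum: 0
Gen 4: crossing 3x5. Both 2&4? no. Sum: 0
Gen 5: crossing 2x5. Both 2&4? no. Sum: 0
Gen 6: crossing 1x5. Both 2&4? no. Sum: 0
Gen 7: crossing 3x4. Both 2&4? no. Sum: 0
Gen 8: crossing 1x2. Both 2&4? no. Sum: 0
Gen 9: crossing 1x4. Both 2&4? no. Sum: 0
Gen 10: crossing 5x2. Both 2&4? no. Sum: 0
Gen 11: crossing 1x3. Both 2&4? no. Sum: 0
Gen 12: crossing 3x1. Both 2&4? no. Sum: 0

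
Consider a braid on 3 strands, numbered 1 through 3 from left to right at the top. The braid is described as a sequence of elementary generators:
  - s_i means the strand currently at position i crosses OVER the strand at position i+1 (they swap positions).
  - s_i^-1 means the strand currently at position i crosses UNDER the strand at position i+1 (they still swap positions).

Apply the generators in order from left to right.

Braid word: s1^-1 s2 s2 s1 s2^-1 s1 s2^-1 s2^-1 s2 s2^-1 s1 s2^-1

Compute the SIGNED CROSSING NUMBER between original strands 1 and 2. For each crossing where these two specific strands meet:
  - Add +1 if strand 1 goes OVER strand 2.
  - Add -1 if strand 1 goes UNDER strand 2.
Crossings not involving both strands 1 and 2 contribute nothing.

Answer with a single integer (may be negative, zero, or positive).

Answer: 0

Derivation:
Gen 1: 1 under 2. Both 1&2? yes. Contrib: -1. Sum: -1
Gen 2: crossing 1x3. Both 1&2? no. Sum: -1
Gen 3: crossing 3x1. Both 1&2? no. Sum: -1
Gen 4: 2 over 1. Both 1&2? yes. Contrib: -1. Sum: -2
Gen 5: crossing 2x3. Both 1&2? no. Sum: -2
Gen 6: crossing 1x3. Both 1&2? no. Sum: -2
Gen 7: 1 under 2. Both 1&2? yes. Contrib: -1. Sum: -3
Gen 8: 2 under 1. Both 1&2? yes. Contrib: +1. Sum: -2
Gen 9: 1 over 2. Both 1&2? yes. Contrib: +1. Sum: -1
Gen 10: 2 under 1. Both 1&2? yes. Contrib: +1. Sum: 0
Gen 11: crossing 3x1. Both 1&2? no. Sum: 0
Gen 12: crossing 3x2. Both 1&2? no. Sum: 0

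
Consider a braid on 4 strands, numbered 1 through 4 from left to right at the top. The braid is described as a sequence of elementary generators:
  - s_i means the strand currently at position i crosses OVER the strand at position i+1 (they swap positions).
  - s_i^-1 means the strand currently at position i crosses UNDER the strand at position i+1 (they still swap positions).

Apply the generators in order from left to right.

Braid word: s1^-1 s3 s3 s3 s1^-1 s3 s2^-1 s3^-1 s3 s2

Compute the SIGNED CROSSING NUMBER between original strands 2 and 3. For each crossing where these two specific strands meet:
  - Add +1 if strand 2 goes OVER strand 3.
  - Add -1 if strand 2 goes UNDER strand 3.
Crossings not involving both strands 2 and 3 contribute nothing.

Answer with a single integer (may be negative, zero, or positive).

Answer: -2

Derivation:
Gen 1: crossing 1x2. Both 2&3? no. Sum: 0
Gen 2: crossing 3x4. Both 2&3? no. Sum: 0
Gen 3: crossing 4x3. Both 2&3? no. Sum: 0
Gen 4: crossing 3x4. Both 2&3? no. Sum: 0
Gen 5: crossing 2x1. Both 2&3? no. Sum: 0
Gen 6: crossing 4x3. Both 2&3? no. Sum: 0
Gen 7: 2 under 3. Both 2&3? yes. Contrib: -1. Sum: -1
Gen 8: crossing 2x4. Both 2&3? no. Sum: -1
Gen 9: crossing 4x2. Both 2&3? no. Sum: -1
Gen 10: 3 over 2. Both 2&3? yes. Contrib: -1. Sum: -2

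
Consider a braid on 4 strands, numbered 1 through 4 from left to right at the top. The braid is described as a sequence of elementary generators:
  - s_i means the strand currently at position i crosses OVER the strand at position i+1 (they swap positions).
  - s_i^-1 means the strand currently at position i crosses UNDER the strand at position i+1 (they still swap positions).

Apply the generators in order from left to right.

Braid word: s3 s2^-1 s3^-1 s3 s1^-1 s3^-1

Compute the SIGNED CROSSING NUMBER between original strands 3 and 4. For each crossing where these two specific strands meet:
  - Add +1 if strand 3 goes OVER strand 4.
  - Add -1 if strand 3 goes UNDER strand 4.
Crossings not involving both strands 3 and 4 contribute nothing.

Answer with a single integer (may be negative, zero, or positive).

Gen 1: 3 over 4. Both 3&4? yes. Contrib: +1. Sum: 1
Gen 2: crossing 2x4. Both 3&4? no. Sum: 1
Gen 3: crossing 2x3. Both 3&4? no. Sum: 1
Gen 4: crossing 3x2. Both 3&4? no. Sum: 1
Gen 5: crossing 1x4. Both 3&4? no. Sum: 1
Gen 6: crossing 2x3. Both 3&4? no. Sum: 1

Answer: 1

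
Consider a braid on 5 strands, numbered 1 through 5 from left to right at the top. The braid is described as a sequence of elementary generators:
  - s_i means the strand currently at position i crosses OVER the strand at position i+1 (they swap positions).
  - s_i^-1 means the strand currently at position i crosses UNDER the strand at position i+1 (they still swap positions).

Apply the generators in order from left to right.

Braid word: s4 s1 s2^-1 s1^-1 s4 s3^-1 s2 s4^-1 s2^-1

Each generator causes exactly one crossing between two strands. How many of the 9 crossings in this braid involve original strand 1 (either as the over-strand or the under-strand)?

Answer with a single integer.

Answer: 4

Derivation:
Gen 1: crossing 4x5. Involves strand 1? no. Count so far: 0
Gen 2: crossing 1x2. Involves strand 1? yes. Count so far: 1
Gen 3: crossing 1x3. Involves strand 1? yes. Count so far: 2
Gen 4: crossing 2x3. Involves strand 1? no. Count so far: 2
Gen 5: crossing 5x4. Involves strand 1? no. Count so far: 2
Gen 6: crossing 1x4. Involves strand 1? yes. Count so far: 3
Gen 7: crossing 2x4. Involves strand 1? no. Count so far: 3
Gen 8: crossing 1x5. Involves strand 1? yes. Count so far: 4
Gen 9: crossing 4x2. Involves strand 1? no. Count so far: 4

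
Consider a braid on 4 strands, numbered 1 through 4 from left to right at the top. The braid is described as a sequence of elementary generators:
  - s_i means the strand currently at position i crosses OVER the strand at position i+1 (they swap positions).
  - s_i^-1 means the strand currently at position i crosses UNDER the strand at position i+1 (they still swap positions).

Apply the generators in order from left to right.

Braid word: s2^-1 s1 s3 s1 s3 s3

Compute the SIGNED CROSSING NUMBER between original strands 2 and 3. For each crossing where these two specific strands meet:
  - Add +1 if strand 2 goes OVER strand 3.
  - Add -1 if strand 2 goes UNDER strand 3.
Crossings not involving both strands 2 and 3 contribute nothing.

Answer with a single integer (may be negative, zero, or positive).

Gen 1: 2 under 3. Both 2&3? yes. Contrib: -1. Sum: -1
Gen 2: crossing 1x3. Both 2&3? no. Sum: -1
Gen 3: crossing 2x4. Both 2&3? no. Sum: -1
Gen 4: crossing 3x1. Both 2&3? no. Sum: -1
Gen 5: crossing 4x2. Both 2&3? no. Sum: -1
Gen 6: crossing 2x4. Both 2&3? no. Sum: -1

Answer: -1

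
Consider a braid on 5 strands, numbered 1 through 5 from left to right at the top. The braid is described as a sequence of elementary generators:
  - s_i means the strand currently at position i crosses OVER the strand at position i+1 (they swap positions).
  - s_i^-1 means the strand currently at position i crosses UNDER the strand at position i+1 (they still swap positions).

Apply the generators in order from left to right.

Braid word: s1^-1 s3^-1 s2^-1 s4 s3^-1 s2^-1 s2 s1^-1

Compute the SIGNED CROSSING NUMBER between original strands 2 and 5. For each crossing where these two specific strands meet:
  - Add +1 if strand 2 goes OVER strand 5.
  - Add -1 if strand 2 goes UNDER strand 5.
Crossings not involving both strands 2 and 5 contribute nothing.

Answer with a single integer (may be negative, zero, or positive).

Gen 1: crossing 1x2. Both 2&5? no. Sum: 0
Gen 2: crossing 3x4. Both 2&5? no. Sum: 0
Gen 3: crossing 1x4. Both 2&5? no. Sum: 0
Gen 4: crossing 3x5. Both 2&5? no. Sum: 0
Gen 5: crossing 1x5. Both 2&5? no. Sum: 0
Gen 6: crossing 4x5. Both 2&5? no. Sum: 0
Gen 7: crossing 5x4. Both 2&5? no. Sum: 0
Gen 8: crossing 2x4. Both 2&5? no. Sum: 0

Answer: 0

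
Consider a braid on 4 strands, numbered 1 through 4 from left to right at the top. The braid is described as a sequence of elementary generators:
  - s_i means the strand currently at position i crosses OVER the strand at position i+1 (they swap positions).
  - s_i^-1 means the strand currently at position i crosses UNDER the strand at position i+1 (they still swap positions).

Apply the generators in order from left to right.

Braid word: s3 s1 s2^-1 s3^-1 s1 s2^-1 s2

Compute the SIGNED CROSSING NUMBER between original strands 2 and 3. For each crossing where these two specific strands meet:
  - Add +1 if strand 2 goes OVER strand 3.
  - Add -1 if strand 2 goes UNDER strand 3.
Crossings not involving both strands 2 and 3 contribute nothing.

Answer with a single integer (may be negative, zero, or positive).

Answer: -2

Derivation:
Gen 1: crossing 3x4. Both 2&3? no. Sum: 0
Gen 2: crossing 1x2. Both 2&3? no. Sum: 0
Gen 3: crossing 1x4. Both 2&3? no. Sum: 0
Gen 4: crossing 1x3. Both 2&3? no. Sum: 0
Gen 5: crossing 2x4. Both 2&3? no. Sum: 0
Gen 6: 2 under 3. Both 2&3? yes. Contrib: -1. Sum: -1
Gen 7: 3 over 2. Both 2&3? yes. Contrib: -1. Sum: -2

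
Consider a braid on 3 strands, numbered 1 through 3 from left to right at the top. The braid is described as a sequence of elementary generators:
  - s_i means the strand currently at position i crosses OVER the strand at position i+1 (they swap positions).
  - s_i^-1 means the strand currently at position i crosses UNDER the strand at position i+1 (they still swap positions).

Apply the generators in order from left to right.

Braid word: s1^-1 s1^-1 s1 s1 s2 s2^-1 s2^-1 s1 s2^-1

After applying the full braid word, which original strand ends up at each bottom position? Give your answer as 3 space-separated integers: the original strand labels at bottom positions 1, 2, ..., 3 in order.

Gen 1 (s1^-1): strand 1 crosses under strand 2. Perm now: [2 1 3]
Gen 2 (s1^-1): strand 2 crosses under strand 1. Perm now: [1 2 3]
Gen 3 (s1): strand 1 crosses over strand 2. Perm now: [2 1 3]
Gen 4 (s1): strand 2 crosses over strand 1. Perm now: [1 2 3]
Gen 5 (s2): strand 2 crosses over strand 3. Perm now: [1 3 2]
Gen 6 (s2^-1): strand 3 crosses under strand 2. Perm now: [1 2 3]
Gen 7 (s2^-1): strand 2 crosses under strand 3. Perm now: [1 3 2]
Gen 8 (s1): strand 1 crosses over strand 3. Perm now: [3 1 2]
Gen 9 (s2^-1): strand 1 crosses under strand 2. Perm now: [3 2 1]

Answer: 3 2 1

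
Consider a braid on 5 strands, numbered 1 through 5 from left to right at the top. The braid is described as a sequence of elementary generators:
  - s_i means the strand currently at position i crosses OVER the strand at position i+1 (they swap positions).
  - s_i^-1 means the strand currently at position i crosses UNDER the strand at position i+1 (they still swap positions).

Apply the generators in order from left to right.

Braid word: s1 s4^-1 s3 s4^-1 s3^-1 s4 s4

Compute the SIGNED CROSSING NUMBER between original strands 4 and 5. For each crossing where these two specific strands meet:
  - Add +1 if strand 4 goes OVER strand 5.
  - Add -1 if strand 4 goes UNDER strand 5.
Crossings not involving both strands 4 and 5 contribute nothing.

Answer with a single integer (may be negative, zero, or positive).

Answer: 0

Derivation:
Gen 1: crossing 1x2. Both 4&5? no. Sum: 0
Gen 2: 4 under 5. Both 4&5? yes. Contrib: -1. Sum: -1
Gen 3: crossing 3x5. Both 4&5? no. Sum: -1
Gen 4: crossing 3x4. Both 4&5? no. Sum: -1
Gen 5: 5 under 4. Both 4&5? yes. Contrib: +1. Sum: 0
Gen 6: crossing 5x3. Both 4&5? no. Sum: 0
Gen 7: crossing 3x5. Both 4&5? no. Sum: 0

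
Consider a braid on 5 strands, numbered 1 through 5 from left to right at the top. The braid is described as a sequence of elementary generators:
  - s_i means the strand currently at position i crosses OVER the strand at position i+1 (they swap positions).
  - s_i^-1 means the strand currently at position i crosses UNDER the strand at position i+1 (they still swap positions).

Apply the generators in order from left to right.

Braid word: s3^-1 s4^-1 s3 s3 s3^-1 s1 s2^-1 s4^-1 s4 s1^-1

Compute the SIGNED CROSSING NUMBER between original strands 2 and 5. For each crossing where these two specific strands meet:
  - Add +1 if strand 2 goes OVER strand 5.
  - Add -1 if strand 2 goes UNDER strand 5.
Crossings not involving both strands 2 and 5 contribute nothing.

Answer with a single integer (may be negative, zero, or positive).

Answer: -1

Derivation:
Gen 1: crossing 3x4. Both 2&5? no. Sum: 0
Gen 2: crossing 3x5. Both 2&5? no. Sum: 0
Gen 3: crossing 4x5. Both 2&5? no. Sum: 0
Gen 4: crossing 5x4. Both 2&5? no. Sum: 0
Gen 5: crossing 4x5. Both 2&5? no. Sum: 0
Gen 6: crossing 1x2. Both 2&5? no. Sum: 0
Gen 7: crossing 1x5. Both 2&5? no. Sum: 0
Gen 8: crossing 4x3. Both 2&5? no. Sum: 0
Gen 9: crossing 3x4. Both 2&5? no. Sum: 0
Gen 10: 2 under 5. Both 2&5? yes. Contrib: -1. Sum: -1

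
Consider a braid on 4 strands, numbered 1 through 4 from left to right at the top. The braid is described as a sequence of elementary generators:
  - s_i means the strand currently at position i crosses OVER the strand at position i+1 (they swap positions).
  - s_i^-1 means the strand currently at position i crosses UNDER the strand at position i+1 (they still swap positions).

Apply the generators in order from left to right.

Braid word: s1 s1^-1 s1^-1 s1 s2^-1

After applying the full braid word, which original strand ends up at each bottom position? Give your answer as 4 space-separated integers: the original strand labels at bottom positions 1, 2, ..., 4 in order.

Gen 1 (s1): strand 1 crosses over strand 2. Perm now: [2 1 3 4]
Gen 2 (s1^-1): strand 2 crosses under strand 1. Perm now: [1 2 3 4]
Gen 3 (s1^-1): strand 1 crosses under strand 2. Perm now: [2 1 3 4]
Gen 4 (s1): strand 2 crosses over strand 1. Perm now: [1 2 3 4]
Gen 5 (s2^-1): strand 2 crosses under strand 3. Perm now: [1 3 2 4]

Answer: 1 3 2 4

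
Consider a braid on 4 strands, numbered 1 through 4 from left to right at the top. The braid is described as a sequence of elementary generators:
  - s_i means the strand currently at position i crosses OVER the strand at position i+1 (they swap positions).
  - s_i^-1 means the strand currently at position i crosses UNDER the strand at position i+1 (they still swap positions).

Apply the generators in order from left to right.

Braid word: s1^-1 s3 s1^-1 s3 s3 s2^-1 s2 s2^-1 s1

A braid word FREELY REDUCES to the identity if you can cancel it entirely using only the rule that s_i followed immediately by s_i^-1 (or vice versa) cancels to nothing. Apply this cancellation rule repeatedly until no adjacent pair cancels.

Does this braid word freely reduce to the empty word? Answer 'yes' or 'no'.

Answer: no

Derivation:
Gen 1 (s1^-1): push. Stack: [s1^-1]
Gen 2 (s3): push. Stack: [s1^-1 s3]
Gen 3 (s1^-1): push. Stack: [s1^-1 s3 s1^-1]
Gen 4 (s3): push. Stack: [s1^-1 s3 s1^-1 s3]
Gen 5 (s3): push. Stack: [s1^-1 s3 s1^-1 s3 s3]
Gen 6 (s2^-1): push. Stack: [s1^-1 s3 s1^-1 s3 s3 s2^-1]
Gen 7 (s2): cancels prior s2^-1. Stack: [s1^-1 s3 s1^-1 s3 s3]
Gen 8 (s2^-1): push. Stack: [s1^-1 s3 s1^-1 s3 s3 s2^-1]
Gen 9 (s1): push. Stack: [s1^-1 s3 s1^-1 s3 s3 s2^-1 s1]
Reduced word: s1^-1 s3 s1^-1 s3 s3 s2^-1 s1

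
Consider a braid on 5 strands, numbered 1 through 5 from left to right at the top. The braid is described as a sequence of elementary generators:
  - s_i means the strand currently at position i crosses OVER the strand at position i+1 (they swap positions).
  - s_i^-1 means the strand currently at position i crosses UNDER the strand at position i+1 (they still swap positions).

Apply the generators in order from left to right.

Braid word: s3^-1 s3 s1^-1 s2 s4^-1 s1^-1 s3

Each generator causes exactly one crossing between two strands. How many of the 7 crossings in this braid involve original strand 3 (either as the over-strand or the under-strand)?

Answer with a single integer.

Gen 1: crossing 3x4. Involves strand 3? yes. Count so far: 1
Gen 2: crossing 4x3. Involves strand 3? yes. Count so far: 2
Gen 3: crossing 1x2. Involves strand 3? no. Count so far: 2
Gen 4: crossing 1x3. Involves strand 3? yes. Count so far: 3
Gen 5: crossing 4x5. Involves strand 3? no. Count so far: 3
Gen 6: crossing 2x3. Involves strand 3? yes. Count so far: 4
Gen 7: crossing 1x5. Involves strand 3? no. Count so far: 4

Answer: 4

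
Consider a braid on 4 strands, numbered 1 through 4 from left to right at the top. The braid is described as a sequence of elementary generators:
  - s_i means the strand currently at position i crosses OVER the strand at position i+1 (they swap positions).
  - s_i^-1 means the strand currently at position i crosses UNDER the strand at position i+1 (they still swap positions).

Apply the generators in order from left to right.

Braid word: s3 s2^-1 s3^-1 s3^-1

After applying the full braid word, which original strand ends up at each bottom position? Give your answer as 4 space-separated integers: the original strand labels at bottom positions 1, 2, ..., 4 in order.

Gen 1 (s3): strand 3 crosses over strand 4. Perm now: [1 2 4 3]
Gen 2 (s2^-1): strand 2 crosses under strand 4. Perm now: [1 4 2 3]
Gen 3 (s3^-1): strand 2 crosses under strand 3. Perm now: [1 4 3 2]
Gen 4 (s3^-1): strand 3 crosses under strand 2. Perm now: [1 4 2 3]

Answer: 1 4 2 3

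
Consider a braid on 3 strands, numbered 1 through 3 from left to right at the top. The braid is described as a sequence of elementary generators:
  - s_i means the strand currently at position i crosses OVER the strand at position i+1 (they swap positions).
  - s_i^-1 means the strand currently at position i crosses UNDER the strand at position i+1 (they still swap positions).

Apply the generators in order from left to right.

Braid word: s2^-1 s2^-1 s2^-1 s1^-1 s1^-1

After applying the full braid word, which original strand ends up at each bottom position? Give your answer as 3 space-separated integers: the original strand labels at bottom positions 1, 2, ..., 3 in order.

Answer: 1 3 2

Derivation:
Gen 1 (s2^-1): strand 2 crosses under strand 3. Perm now: [1 3 2]
Gen 2 (s2^-1): strand 3 crosses under strand 2. Perm now: [1 2 3]
Gen 3 (s2^-1): strand 2 crosses under strand 3. Perm now: [1 3 2]
Gen 4 (s1^-1): strand 1 crosses under strand 3. Perm now: [3 1 2]
Gen 5 (s1^-1): strand 3 crosses under strand 1. Perm now: [1 3 2]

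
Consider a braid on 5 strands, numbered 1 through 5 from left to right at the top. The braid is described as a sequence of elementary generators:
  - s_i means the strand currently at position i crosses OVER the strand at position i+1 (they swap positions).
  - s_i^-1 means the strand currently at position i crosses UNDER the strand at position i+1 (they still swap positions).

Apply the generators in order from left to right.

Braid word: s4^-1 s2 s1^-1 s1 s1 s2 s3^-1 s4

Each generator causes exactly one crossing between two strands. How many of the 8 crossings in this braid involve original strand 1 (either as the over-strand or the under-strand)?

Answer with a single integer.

Answer: 6

Derivation:
Gen 1: crossing 4x5. Involves strand 1? no. Count so far: 0
Gen 2: crossing 2x3. Involves strand 1? no. Count so far: 0
Gen 3: crossing 1x3. Involves strand 1? yes. Count so far: 1
Gen 4: crossing 3x1. Involves strand 1? yes. Count so far: 2
Gen 5: crossing 1x3. Involves strand 1? yes. Count so far: 3
Gen 6: crossing 1x2. Involves strand 1? yes. Count so far: 4
Gen 7: crossing 1x5. Involves strand 1? yes. Count so far: 5
Gen 8: crossing 1x4. Involves strand 1? yes. Count so far: 6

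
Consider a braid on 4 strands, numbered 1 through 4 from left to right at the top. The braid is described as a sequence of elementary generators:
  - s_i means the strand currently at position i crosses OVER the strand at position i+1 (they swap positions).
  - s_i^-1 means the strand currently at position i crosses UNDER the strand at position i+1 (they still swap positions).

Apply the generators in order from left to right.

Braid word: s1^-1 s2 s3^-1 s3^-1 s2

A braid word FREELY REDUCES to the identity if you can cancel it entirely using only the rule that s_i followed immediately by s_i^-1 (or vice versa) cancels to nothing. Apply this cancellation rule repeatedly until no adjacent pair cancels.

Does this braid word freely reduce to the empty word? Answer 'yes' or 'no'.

Answer: no

Derivation:
Gen 1 (s1^-1): push. Stack: [s1^-1]
Gen 2 (s2): push. Stack: [s1^-1 s2]
Gen 3 (s3^-1): push. Stack: [s1^-1 s2 s3^-1]
Gen 4 (s3^-1): push. Stack: [s1^-1 s2 s3^-1 s3^-1]
Gen 5 (s2): push. Stack: [s1^-1 s2 s3^-1 s3^-1 s2]
Reduced word: s1^-1 s2 s3^-1 s3^-1 s2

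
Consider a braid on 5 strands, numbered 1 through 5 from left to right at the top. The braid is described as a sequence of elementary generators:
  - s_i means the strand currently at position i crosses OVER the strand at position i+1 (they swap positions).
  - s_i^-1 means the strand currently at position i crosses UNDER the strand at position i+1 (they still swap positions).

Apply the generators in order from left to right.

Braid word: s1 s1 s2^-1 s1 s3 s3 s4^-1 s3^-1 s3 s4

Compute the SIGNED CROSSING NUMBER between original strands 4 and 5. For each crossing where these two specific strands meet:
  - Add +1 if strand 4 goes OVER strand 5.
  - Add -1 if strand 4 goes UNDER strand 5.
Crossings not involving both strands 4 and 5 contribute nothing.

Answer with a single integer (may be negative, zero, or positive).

Answer: -2

Derivation:
Gen 1: crossing 1x2. Both 4&5? no. Sum: 0
Gen 2: crossing 2x1. Both 4&5? no. Sum: 0
Gen 3: crossing 2x3. Both 4&5? no. Sum: 0
Gen 4: crossing 1x3. Both 4&5? no. Sum: 0
Gen 5: crossing 2x4. Both 4&5? no. Sum: 0
Gen 6: crossing 4x2. Both 4&5? no. Sum: 0
Gen 7: 4 under 5. Both 4&5? yes. Contrib: -1. Sum: -1
Gen 8: crossing 2x5. Both 4&5? no. Sum: -1
Gen 9: crossing 5x2. Both 4&5? no. Sum: -1
Gen 10: 5 over 4. Both 4&5? yes. Contrib: -1. Sum: -2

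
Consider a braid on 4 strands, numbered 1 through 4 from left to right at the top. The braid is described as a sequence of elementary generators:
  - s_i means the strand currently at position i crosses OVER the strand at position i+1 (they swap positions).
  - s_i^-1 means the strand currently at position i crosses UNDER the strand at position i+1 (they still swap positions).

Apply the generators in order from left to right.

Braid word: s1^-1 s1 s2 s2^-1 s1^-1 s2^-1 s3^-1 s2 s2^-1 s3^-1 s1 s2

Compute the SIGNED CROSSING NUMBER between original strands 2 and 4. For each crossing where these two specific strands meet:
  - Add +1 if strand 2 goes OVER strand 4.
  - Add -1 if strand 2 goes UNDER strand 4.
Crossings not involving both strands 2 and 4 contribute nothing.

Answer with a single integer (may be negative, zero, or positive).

Answer: 0

Derivation:
Gen 1: crossing 1x2. Both 2&4? no. Sum: 0
Gen 2: crossing 2x1. Both 2&4? no. Sum: 0
Gen 3: crossing 2x3. Both 2&4? no. Sum: 0
Gen 4: crossing 3x2. Both 2&4? no. Sum: 0
Gen 5: crossing 1x2. Both 2&4? no. Sum: 0
Gen 6: crossing 1x3. Both 2&4? no. Sum: 0
Gen 7: crossing 1x4. Both 2&4? no. Sum: 0
Gen 8: crossing 3x4. Both 2&4? no. Sum: 0
Gen 9: crossing 4x3. Both 2&4? no. Sum: 0
Gen 10: crossing 4x1. Both 2&4? no. Sum: 0
Gen 11: crossing 2x3. Both 2&4? no. Sum: 0
Gen 12: crossing 2x1. Both 2&4? no. Sum: 0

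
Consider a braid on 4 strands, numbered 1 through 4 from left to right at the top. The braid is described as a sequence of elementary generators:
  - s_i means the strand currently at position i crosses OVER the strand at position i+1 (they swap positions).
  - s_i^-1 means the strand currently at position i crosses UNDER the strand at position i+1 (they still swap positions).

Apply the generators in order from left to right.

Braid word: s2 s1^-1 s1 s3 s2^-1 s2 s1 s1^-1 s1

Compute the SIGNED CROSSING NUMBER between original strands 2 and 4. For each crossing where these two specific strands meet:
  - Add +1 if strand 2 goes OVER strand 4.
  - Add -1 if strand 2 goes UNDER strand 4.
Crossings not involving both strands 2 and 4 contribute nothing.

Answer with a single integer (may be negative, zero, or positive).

Gen 1: crossing 2x3. Both 2&4? no. Sum: 0
Gen 2: crossing 1x3. Both 2&4? no. Sum: 0
Gen 3: crossing 3x1. Both 2&4? no. Sum: 0
Gen 4: 2 over 4. Both 2&4? yes. Contrib: +1. Sum: 1
Gen 5: crossing 3x4. Both 2&4? no. Sum: 1
Gen 6: crossing 4x3. Both 2&4? no. Sum: 1
Gen 7: crossing 1x3. Both 2&4? no. Sum: 1
Gen 8: crossing 3x1. Both 2&4? no. Sum: 1
Gen 9: crossing 1x3. Both 2&4? no. Sum: 1

Answer: 1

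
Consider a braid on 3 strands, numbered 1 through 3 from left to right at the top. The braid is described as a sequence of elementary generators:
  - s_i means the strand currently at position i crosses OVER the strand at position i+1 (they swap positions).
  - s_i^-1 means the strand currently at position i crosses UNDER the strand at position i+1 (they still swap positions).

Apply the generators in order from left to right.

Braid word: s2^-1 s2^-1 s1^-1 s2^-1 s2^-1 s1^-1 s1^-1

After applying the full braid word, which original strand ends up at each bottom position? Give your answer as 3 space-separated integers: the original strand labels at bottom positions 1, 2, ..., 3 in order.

Answer: 2 1 3

Derivation:
Gen 1 (s2^-1): strand 2 crosses under strand 3. Perm now: [1 3 2]
Gen 2 (s2^-1): strand 3 crosses under strand 2. Perm now: [1 2 3]
Gen 3 (s1^-1): strand 1 crosses under strand 2. Perm now: [2 1 3]
Gen 4 (s2^-1): strand 1 crosses under strand 3. Perm now: [2 3 1]
Gen 5 (s2^-1): strand 3 crosses under strand 1. Perm now: [2 1 3]
Gen 6 (s1^-1): strand 2 crosses under strand 1. Perm now: [1 2 3]
Gen 7 (s1^-1): strand 1 crosses under strand 2. Perm now: [2 1 3]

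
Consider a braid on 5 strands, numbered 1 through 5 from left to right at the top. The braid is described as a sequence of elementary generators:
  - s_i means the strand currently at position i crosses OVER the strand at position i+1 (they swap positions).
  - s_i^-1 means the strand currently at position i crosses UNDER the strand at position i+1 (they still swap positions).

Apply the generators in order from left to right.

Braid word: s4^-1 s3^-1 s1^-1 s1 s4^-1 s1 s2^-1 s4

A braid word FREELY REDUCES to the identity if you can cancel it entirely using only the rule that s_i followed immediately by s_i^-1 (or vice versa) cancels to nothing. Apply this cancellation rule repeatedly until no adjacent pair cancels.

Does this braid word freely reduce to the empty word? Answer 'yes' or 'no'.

Answer: no

Derivation:
Gen 1 (s4^-1): push. Stack: [s4^-1]
Gen 2 (s3^-1): push. Stack: [s4^-1 s3^-1]
Gen 3 (s1^-1): push. Stack: [s4^-1 s3^-1 s1^-1]
Gen 4 (s1): cancels prior s1^-1. Stack: [s4^-1 s3^-1]
Gen 5 (s4^-1): push. Stack: [s4^-1 s3^-1 s4^-1]
Gen 6 (s1): push. Stack: [s4^-1 s3^-1 s4^-1 s1]
Gen 7 (s2^-1): push. Stack: [s4^-1 s3^-1 s4^-1 s1 s2^-1]
Gen 8 (s4): push. Stack: [s4^-1 s3^-1 s4^-1 s1 s2^-1 s4]
Reduced word: s4^-1 s3^-1 s4^-1 s1 s2^-1 s4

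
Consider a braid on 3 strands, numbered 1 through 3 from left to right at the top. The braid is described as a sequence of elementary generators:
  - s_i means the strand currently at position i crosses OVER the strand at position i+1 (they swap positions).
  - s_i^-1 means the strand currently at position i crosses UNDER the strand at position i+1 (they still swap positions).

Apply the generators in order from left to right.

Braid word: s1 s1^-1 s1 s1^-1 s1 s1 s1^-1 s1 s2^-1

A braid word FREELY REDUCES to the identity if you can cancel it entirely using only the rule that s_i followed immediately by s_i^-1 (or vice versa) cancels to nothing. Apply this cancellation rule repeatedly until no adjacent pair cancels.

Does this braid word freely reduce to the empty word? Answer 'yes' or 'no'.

Answer: no

Derivation:
Gen 1 (s1): push. Stack: [s1]
Gen 2 (s1^-1): cancels prior s1. Stack: []
Gen 3 (s1): push. Stack: [s1]
Gen 4 (s1^-1): cancels prior s1. Stack: []
Gen 5 (s1): push. Stack: [s1]
Gen 6 (s1): push. Stack: [s1 s1]
Gen 7 (s1^-1): cancels prior s1. Stack: [s1]
Gen 8 (s1): push. Stack: [s1 s1]
Gen 9 (s2^-1): push. Stack: [s1 s1 s2^-1]
Reduced word: s1 s1 s2^-1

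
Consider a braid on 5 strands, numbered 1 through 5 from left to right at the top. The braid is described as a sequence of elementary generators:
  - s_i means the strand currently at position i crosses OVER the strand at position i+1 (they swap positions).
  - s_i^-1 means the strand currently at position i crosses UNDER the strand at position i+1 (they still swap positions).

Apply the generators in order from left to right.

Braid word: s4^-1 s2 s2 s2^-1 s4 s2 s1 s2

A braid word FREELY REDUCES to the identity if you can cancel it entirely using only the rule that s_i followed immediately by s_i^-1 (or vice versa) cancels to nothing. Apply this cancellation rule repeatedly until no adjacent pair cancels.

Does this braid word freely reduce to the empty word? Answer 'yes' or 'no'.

Gen 1 (s4^-1): push. Stack: [s4^-1]
Gen 2 (s2): push. Stack: [s4^-1 s2]
Gen 3 (s2): push. Stack: [s4^-1 s2 s2]
Gen 4 (s2^-1): cancels prior s2. Stack: [s4^-1 s2]
Gen 5 (s4): push. Stack: [s4^-1 s2 s4]
Gen 6 (s2): push. Stack: [s4^-1 s2 s4 s2]
Gen 7 (s1): push. Stack: [s4^-1 s2 s4 s2 s1]
Gen 8 (s2): push. Stack: [s4^-1 s2 s4 s2 s1 s2]
Reduced word: s4^-1 s2 s4 s2 s1 s2

Answer: no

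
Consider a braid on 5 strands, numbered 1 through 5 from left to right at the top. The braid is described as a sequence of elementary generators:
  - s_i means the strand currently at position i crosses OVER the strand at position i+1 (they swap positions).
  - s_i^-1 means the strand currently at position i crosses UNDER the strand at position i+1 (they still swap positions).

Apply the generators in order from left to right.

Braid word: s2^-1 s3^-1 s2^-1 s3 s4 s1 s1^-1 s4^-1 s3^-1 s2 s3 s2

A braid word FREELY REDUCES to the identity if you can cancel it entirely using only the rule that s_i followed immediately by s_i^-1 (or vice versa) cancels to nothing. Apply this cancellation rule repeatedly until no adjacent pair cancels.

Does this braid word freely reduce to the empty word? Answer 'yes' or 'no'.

Gen 1 (s2^-1): push. Stack: [s2^-1]
Gen 2 (s3^-1): push. Stack: [s2^-1 s3^-1]
Gen 3 (s2^-1): push. Stack: [s2^-1 s3^-1 s2^-1]
Gen 4 (s3): push. Stack: [s2^-1 s3^-1 s2^-1 s3]
Gen 5 (s4): push. Stack: [s2^-1 s3^-1 s2^-1 s3 s4]
Gen 6 (s1): push. Stack: [s2^-1 s3^-1 s2^-1 s3 s4 s1]
Gen 7 (s1^-1): cancels prior s1. Stack: [s2^-1 s3^-1 s2^-1 s3 s4]
Gen 8 (s4^-1): cancels prior s4. Stack: [s2^-1 s3^-1 s2^-1 s3]
Gen 9 (s3^-1): cancels prior s3. Stack: [s2^-1 s3^-1 s2^-1]
Gen 10 (s2): cancels prior s2^-1. Stack: [s2^-1 s3^-1]
Gen 11 (s3): cancels prior s3^-1. Stack: [s2^-1]
Gen 12 (s2): cancels prior s2^-1. Stack: []
Reduced word: (empty)

Answer: yes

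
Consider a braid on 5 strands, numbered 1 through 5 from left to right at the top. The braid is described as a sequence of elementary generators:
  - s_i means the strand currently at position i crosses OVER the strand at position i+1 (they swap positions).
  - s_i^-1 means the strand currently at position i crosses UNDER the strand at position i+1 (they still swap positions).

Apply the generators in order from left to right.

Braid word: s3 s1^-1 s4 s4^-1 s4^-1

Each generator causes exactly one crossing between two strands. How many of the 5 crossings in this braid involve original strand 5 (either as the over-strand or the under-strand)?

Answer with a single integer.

Gen 1: crossing 3x4. Involves strand 5? no. Count so far: 0
Gen 2: crossing 1x2. Involves strand 5? no. Count so far: 0
Gen 3: crossing 3x5. Involves strand 5? yes. Count so far: 1
Gen 4: crossing 5x3. Involves strand 5? yes. Count so far: 2
Gen 5: crossing 3x5. Involves strand 5? yes. Count so far: 3

Answer: 3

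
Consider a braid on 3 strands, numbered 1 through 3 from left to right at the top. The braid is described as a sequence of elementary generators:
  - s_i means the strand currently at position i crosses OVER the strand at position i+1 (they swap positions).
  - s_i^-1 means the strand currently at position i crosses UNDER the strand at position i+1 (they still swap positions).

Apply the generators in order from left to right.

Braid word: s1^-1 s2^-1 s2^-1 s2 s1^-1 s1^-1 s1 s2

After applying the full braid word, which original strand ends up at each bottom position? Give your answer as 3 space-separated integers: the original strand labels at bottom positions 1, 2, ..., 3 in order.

Gen 1 (s1^-1): strand 1 crosses under strand 2. Perm now: [2 1 3]
Gen 2 (s2^-1): strand 1 crosses under strand 3. Perm now: [2 3 1]
Gen 3 (s2^-1): strand 3 crosses under strand 1. Perm now: [2 1 3]
Gen 4 (s2): strand 1 crosses over strand 3. Perm now: [2 3 1]
Gen 5 (s1^-1): strand 2 crosses under strand 3. Perm now: [3 2 1]
Gen 6 (s1^-1): strand 3 crosses under strand 2. Perm now: [2 3 1]
Gen 7 (s1): strand 2 crosses over strand 3. Perm now: [3 2 1]
Gen 8 (s2): strand 2 crosses over strand 1. Perm now: [3 1 2]

Answer: 3 1 2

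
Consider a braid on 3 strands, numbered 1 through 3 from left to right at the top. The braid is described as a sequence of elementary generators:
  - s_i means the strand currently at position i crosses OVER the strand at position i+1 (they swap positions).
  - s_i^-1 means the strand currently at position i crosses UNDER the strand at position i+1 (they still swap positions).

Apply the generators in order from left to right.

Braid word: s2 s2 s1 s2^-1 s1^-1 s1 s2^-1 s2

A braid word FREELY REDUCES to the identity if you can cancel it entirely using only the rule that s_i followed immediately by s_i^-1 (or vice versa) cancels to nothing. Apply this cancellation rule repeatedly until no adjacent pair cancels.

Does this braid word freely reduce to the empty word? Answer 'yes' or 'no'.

Gen 1 (s2): push. Stack: [s2]
Gen 2 (s2): push. Stack: [s2 s2]
Gen 3 (s1): push. Stack: [s2 s2 s1]
Gen 4 (s2^-1): push. Stack: [s2 s2 s1 s2^-1]
Gen 5 (s1^-1): push. Stack: [s2 s2 s1 s2^-1 s1^-1]
Gen 6 (s1): cancels prior s1^-1. Stack: [s2 s2 s1 s2^-1]
Gen 7 (s2^-1): push. Stack: [s2 s2 s1 s2^-1 s2^-1]
Gen 8 (s2): cancels prior s2^-1. Stack: [s2 s2 s1 s2^-1]
Reduced word: s2 s2 s1 s2^-1

Answer: no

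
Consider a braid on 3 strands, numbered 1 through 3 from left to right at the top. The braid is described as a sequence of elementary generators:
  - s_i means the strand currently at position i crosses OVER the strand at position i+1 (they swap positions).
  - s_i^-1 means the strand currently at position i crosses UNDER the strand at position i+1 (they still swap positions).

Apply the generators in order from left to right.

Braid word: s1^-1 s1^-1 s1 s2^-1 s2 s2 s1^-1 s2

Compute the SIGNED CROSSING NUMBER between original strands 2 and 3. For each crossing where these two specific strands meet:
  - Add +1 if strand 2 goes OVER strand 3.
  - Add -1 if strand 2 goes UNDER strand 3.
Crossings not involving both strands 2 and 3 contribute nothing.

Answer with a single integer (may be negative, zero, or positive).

Answer: -1

Derivation:
Gen 1: crossing 1x2. Both 2&3? no. Sum: 0
Gen 2: crossing 2x1. Both 2&3? no. Sum: 0
Gen 3: crossing 1x2. Both 2&3? no. Sum: 0
Gen 4: crossing 1x3. Both 2&3? no. Sum: 0
Gen 5: crossing 3x1. Both 2&3? no. Sum: 0
Gen 6: crossing 1x3. Both 2&3? no. Sum: 0
Gen 7: 2 under 3. Both 2&3? yes. Contrib: -1. Sum: -1
Gen 8: crossing 2x1. Both 2&3? no. Sum: -1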